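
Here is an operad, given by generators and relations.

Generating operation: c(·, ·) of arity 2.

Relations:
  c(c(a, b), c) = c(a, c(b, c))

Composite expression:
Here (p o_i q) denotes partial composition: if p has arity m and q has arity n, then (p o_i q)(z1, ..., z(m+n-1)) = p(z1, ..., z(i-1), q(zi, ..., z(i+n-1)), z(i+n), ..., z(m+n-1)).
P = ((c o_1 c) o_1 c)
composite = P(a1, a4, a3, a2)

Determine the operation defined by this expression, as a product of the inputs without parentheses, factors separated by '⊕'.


a1 ⊕ a4 ⊕ a3 ⊕ a2

Key point: c is associative — brackets drop, the a-order remains.
c(a1, a4) unparenthesizes to a1 ⊕ a4
c(c(a1, a4), a3) unparenthesizes to a1 ⊕ a4 ⊕ a3
c(c(c(a1, a4), a3), a2) unparenthesizes to a1 ⊕ a4 ⊕ a3 ⊕ a2


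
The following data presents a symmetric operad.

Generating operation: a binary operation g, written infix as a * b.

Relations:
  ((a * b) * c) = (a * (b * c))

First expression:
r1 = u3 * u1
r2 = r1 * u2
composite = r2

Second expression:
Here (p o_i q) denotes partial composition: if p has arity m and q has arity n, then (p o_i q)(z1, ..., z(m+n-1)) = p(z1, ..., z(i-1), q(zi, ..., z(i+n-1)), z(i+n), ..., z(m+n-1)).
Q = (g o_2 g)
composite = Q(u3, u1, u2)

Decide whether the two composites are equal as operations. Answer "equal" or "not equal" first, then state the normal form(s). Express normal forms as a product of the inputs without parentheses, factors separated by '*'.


equal: each reduces to u3 * u1 * u2

The first expression reduces to u3 * u1 * u2
The second expression reduces to u3 * u1 * u2
Identical normal forms: equal.


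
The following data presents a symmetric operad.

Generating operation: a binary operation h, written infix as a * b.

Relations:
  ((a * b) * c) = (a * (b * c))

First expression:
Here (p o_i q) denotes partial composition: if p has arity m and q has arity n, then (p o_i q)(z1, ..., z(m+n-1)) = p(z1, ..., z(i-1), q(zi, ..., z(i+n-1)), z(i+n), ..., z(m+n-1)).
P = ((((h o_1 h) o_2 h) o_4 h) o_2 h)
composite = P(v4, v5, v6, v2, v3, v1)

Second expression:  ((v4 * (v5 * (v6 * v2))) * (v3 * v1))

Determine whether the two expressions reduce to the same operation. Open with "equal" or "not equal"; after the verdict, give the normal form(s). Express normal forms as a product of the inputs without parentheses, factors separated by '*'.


Normal form of the first expression: v4 * v5 * v6 * v2 * v3 * v1
Normal form of the second expression: v4 * v5 * v6 * v2 * v3 * v1
The normal forms match — equal.

equal — both sides give v4 * v5 * v6 * v2 * v3 * v1


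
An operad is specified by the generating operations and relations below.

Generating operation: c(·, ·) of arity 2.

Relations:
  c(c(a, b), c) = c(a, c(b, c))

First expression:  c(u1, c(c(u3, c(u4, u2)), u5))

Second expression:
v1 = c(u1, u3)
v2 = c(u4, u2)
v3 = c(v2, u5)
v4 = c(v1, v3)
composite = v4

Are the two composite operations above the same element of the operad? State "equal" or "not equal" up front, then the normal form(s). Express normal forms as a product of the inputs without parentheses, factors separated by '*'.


equal; both compose to u1 * u3 * u4 * u2 * u5

The first expression, normalized: u1 * u3 * u4 * u2 * u5
The second expression, normalized: u1 * u3 * u4 * u2 * u5
The normal forms match — equal.


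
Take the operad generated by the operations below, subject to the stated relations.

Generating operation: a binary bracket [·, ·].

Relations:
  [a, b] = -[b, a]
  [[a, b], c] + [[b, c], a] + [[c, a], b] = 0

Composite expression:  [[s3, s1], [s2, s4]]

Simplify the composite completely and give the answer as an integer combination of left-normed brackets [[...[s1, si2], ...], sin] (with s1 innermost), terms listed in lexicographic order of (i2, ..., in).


-[[[s1, s3], s2], s4] + [[[s1, s3], s4], s2]

Antisymmetry and Jacobi reduce to s1-anchored left-normed brackets.
Composite bracket: [[s3, s1], [s2, s4]]
Under [a, b] = ab - ba we get 8 signed associative words (2^3 = 8).
Only words starting with s1 matter:
  s1s3s2s4 appears with sign -1, giving the term -[[[s1, s3], s2], s4]
  s1s3s4s2 appears with sign +1, giving the term +[[[s1, s3], s4], s2]


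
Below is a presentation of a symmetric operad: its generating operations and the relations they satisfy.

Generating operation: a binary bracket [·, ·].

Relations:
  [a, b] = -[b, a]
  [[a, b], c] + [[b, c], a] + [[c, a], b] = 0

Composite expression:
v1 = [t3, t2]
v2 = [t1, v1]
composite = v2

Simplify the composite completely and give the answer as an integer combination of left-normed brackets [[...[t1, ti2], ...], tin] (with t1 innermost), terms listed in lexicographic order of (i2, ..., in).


A multilinear Lie element is pinned by t1-initial words (t1 innermost).
Composite bracket: [t1, [t3, t2]]
Full expansion: 4 signed words from ab - ba (2^2 = 4).
The t1-initial words carry the normal form:
  from t1t2t3, sign -1: term -[[t1, t2], t3]
  from t1t3t2, sign +1: term +[[t1, t3], t2]

-[[t1, t2], t3] + [[t1, t3], t2]


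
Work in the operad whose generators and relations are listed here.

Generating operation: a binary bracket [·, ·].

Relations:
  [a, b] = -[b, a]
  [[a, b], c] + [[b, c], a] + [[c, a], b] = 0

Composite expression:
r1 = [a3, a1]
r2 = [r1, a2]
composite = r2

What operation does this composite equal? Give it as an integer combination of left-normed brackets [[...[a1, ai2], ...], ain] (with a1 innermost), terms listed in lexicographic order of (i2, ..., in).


Antisymmetry and Jacobi reduce to a1-anchored left-normed brackets.
Composite bracket: [[a3, a1], a2]
Each bracket splits as ab - ba, giving 4 signed words (2^2 = 4).
Collect the words opening with a1:
  word a1a3a2 has sign -1, contributing -[[a1, a3], a2]

-[[a1, a3], a2]


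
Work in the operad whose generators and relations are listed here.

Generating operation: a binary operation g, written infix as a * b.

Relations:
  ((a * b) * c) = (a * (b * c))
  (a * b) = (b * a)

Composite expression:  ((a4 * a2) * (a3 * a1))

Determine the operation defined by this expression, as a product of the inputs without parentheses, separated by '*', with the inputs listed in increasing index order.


a1 * a2 * a3 * a4

With g associative and commutative, the a-input set is all that matters.
(a4 * a2) spells out as a4 * a2
(a3 * a1) spells out as a3 * a1
((a4 * a2) * (a3 * a1)) spells out as a4 * a2 * a3 * a1
the factors in increasing index order: a1 * a2 * a3 * a4


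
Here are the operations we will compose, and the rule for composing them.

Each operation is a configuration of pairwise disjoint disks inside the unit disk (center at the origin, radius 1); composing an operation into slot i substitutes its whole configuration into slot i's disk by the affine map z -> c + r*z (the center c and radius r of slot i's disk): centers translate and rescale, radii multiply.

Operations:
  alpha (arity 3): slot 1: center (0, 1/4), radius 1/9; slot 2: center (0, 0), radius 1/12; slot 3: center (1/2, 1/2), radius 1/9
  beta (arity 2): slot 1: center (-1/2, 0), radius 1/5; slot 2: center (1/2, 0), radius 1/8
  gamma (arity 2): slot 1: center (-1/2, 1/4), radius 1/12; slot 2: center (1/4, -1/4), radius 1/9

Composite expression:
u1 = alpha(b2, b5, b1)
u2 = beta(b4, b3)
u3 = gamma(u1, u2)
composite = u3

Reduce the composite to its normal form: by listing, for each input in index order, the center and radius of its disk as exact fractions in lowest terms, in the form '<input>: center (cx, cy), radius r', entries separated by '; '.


b1: center (-11/24, 7/24), radius 1/108; b2: center (-1/2, 13/48), radius 1/108; b3: center (11/36, -1/4), radius 1/72; b4: center (7/36, -1/4), radius 1/45; b5: center (-1/2, 1/4), radius 1/144

Each b-disk chains the slot maps above it in gamma; radii multiply.
for b2, the 2-step affine chain lands on center (-1/2, 13/48), radius 1/108
for b5, the 2-step affine chain lands on center (-1/2, 1/4), radius 1/144
for b1, the 2-step affine chain lands on center (-11/24, 7/24), radius 1/108
for b4, the 2-step affine chain lands on center (7/36, -1/4), radius 1/45
for b3, the 2-step affine chain lands on center (11/36, -1/4), radius 1/72


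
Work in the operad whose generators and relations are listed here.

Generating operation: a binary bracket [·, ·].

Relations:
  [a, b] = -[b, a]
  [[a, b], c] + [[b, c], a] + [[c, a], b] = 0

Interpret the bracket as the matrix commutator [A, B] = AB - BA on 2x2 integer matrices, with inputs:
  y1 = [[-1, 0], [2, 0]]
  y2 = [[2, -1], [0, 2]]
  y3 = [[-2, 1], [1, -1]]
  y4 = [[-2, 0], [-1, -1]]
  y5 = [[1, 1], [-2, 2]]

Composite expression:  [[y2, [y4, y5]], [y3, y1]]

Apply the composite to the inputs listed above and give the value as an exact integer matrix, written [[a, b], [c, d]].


[y4, y5] = [[1, -1], [-1, -1]]
[y2, [y4, y5]] = [[1, 2], [0, -1]]
[y3, y1] = [[2, 1], [1, -2]]
[[y2, [y4, y5]], [y3, y1]] = [[2, -6], [-2, -2]]

[[2, -6], [-2, -2]]


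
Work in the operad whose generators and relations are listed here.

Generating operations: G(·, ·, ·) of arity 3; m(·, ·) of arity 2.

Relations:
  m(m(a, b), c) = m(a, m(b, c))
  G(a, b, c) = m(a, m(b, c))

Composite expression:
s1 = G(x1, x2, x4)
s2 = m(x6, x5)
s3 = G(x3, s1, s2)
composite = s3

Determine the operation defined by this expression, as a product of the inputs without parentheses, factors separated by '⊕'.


Key point: G is associative — brackets drop, the x-order remains.
G(x1, x2, x4) collapses to x1 ⊕ x2 ⊕ x4
m(x6, x5) collapses to x6 ⊕ x5
G(x3, G(x1, x2, x4), m(x6, x5)) collapses to x3 ⊕ x1 ⊕ x2 ⊕ x4 ⊕ x6 ⊕ x5

x3 ⊕ x1 ⊕ x2 ⊕ x4 ⊕ x6 ⊕ x5


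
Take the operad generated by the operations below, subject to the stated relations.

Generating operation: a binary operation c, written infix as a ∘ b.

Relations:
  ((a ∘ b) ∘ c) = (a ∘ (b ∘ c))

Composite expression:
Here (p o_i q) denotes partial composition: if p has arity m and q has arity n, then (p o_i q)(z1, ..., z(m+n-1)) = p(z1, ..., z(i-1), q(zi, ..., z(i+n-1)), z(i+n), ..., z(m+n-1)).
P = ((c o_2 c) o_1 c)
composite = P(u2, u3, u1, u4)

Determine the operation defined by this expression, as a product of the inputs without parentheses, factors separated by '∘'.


All parenthesizations of c agree; list the u-inputs left to right.
(u2 ∘ u3) linearizes to u2 ∘ u3
(u1 ∘ u4) linearizes to u1 ∘ u4
((u2 ∘ u3) ∘ (u1 ∘ u4)) linearizes to u2 ∘ u3 ∘ u1 ∘ u4

u2 ∘ u3 ∘ u1 ∘ u4


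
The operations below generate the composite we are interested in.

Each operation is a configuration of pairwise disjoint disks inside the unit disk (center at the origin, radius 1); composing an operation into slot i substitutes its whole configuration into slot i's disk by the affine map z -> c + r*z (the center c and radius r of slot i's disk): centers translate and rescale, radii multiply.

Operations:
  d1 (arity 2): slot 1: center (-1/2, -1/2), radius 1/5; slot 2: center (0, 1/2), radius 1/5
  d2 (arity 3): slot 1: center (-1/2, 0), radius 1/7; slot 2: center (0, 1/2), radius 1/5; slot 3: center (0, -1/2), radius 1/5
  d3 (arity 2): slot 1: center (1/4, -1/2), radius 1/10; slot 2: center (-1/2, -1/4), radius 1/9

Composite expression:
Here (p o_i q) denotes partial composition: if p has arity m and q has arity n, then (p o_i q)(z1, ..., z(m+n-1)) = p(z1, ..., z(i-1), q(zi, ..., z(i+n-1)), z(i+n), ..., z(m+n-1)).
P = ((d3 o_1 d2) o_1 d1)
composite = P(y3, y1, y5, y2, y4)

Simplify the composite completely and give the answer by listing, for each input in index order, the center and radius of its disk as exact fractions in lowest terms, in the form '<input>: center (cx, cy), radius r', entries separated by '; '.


Below d3, radii multiply path by path; the y-disk centers shift.
input y3: composing its 3 substitution steps yields center (27/140, -71/140), radius 1/350
input y1: composing its 3 substitution steps yields center (1/5, -69/140), radius 1/350
input y5: composing its 2 substitution steps yields center (1/4, -9/20), radius 1/50
input y2: composing its 2 substitution steps yields center (1/4, -11/20), radius 1/50
input y4: composing its 1 substitution step yields center (-1/2, -1/4), radius 1/9

y1: center (1/5, -69/140), radius 1/350; y2: center (1/4, -11/20), radius 1/50; y3: center (27/140, -71/140), radius 1/350; y4: center (-1/2, -1/4), radius 1/9; y5: center (1/4, -9/20), radius 1/50


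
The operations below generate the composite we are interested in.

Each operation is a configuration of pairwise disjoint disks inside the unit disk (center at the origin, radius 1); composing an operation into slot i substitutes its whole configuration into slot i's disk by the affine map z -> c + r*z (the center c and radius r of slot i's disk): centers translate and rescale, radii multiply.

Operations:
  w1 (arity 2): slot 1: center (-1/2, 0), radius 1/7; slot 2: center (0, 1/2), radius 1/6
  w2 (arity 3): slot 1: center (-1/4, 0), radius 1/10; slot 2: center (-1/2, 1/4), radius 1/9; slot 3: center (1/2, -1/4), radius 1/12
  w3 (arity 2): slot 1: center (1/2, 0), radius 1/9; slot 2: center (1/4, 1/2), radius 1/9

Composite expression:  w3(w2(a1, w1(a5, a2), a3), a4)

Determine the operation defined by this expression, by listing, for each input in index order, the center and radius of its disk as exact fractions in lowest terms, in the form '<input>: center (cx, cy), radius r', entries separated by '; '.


a1: center (17/36, 0), radius 1/90; a2: center (4/9, 11/324), radius 1/486; a3: center (5/9, -1/36), radius 1/108; a4: center (1/4, 1/2), radius 1/9; a5: center (71/162, 1/36), radius 1/567


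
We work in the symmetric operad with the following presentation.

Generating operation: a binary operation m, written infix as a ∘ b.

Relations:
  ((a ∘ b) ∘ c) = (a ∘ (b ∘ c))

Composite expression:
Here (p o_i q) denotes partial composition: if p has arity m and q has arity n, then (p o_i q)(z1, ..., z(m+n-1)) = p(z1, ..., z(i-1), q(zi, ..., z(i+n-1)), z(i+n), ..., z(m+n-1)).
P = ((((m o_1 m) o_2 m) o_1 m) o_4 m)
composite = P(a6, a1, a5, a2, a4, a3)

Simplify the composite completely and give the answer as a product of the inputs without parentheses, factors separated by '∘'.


All parenthesizations of m agree; list the a-inputs left to right.
(a6 ∘ a1) spells out as a6 ∘ a1
(a2 ∘ a4) spells out as a2 ∘ a4
(a5 ∘ (a2 ∘ a4)) spells out as a5 ∘ a2 ∘ a4
((a6 ∘ a1) ∘ (a5 ∘ (a2 ∘ a4))) spells out as a6 ∘ a1 ∘ a5 ∘ a2 ∘ a4
(((a6 ∘ a1) ∘ (a5 ∘ (a2 ∘ a4))) ∘ a3) spells out as a6 ∘ a1 ∘ a5 ∘ a2 ∘ a4 ∘ a3

a6 ∘ a1 ∘ a5 ∘ a2 ∘ a4 ∘ a3


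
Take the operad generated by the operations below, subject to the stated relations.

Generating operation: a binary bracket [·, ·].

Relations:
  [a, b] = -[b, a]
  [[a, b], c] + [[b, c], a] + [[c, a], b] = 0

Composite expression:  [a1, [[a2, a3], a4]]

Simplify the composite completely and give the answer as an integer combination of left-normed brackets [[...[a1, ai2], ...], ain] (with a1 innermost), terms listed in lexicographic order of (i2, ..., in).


In the tensor algebra, words opening a1 carry the a1-anchored form.
Composite bracket: [a1, [[a2, a3], a4]]
The bracket unfolds into 8 signed words via [a, b] = ab - ba (2^3 = 8).
The a1-initial words carry the normal form:
  from a1a2a3a4, sign +1: term +[[[a1, a2], a3], a4]
  from a1a3a2a4, sign -1: term -[[[a1, a3], a2], a4]
  from a1a4a2a3, sign -1: term -[[[a1, a4], a2], a3]
  from a1a4a3a2, sign +1: term +[[[a1, a4], a3], a2]

[[[a1, a2], a3], a4] - [[[a1, a3], a2], a4] - [[[a1, a4], a2], a3] + [[[a1, a4], a3], a2]


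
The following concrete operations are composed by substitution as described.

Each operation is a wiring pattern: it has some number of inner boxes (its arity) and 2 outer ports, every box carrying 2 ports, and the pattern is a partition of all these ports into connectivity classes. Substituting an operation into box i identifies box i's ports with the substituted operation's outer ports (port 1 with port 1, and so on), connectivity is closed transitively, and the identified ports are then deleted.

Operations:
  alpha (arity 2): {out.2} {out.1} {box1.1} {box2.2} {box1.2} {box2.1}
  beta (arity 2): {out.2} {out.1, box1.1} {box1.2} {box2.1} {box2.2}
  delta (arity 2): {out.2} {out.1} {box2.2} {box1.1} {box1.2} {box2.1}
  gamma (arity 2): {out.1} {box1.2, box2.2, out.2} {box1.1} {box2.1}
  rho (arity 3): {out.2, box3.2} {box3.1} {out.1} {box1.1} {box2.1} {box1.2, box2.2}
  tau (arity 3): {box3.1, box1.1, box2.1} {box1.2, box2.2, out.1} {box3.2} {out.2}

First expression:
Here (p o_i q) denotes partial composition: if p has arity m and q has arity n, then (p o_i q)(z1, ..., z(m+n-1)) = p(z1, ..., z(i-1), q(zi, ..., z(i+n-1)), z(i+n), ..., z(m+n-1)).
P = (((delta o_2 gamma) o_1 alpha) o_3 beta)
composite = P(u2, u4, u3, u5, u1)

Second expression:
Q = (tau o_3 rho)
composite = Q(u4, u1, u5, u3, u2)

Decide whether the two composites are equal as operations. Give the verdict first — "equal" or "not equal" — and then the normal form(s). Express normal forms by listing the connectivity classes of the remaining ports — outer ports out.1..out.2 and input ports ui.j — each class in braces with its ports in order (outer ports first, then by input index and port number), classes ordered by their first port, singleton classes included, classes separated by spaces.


The first composite normalizes to {out.1} {out.2} {u1.1} {u1.2} {u2.1} {u2.2} {u3.1} {u3.2} {u4.1} {u4.2} {u5.1} {u5.2}
The second composite normalizes to {out.1, u1.2, u4.2} {out.2} {u1.1, u4.1} {u2.1} {u2.2} {u3.1} {u3.2, u5.2} {u5.1}
Distinct normal forms: not equal.

not equal; first: {out.1} {out.2} {u1.1} {u1.2} {u2.1} {u2.2} {u3.1} {u3.2} {u4.1} {u4.2} {u5.1} {u5.2}; second: {out.1, u1.2, u4.2} {out.2} {u1.1, u4.1} {u2.1} {u2.2} {u3.1} {u3.2, u5.2} {u5.1}


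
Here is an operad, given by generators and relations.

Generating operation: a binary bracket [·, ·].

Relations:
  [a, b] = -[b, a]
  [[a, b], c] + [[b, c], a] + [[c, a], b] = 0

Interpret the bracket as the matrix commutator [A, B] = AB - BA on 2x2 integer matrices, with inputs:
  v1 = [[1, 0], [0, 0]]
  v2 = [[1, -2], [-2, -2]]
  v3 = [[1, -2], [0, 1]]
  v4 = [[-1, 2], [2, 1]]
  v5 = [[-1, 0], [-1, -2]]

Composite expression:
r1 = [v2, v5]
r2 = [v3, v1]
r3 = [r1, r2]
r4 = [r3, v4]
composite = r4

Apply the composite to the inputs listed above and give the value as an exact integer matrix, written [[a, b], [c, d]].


[[16, 8], [8, -16]]

[v2, v5] = [[2, 2], [1, -2]]
[v3, v1] = [[0, 2], [0, 0]]
[[v2, v5], [v3, v1]] = [[-2, 8], [0, 2]]
[[[v2, v5], [v3, v1]], v4] = [[16, 8], [8, -16]]


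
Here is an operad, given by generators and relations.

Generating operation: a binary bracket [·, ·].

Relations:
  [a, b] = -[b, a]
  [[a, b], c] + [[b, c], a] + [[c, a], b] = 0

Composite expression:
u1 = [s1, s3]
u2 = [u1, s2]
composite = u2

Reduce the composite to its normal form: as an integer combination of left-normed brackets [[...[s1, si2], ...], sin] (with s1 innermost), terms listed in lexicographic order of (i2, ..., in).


[[s1, s3], s2]

Left-normed coefficients sit on the s1-initial expansion words.
Composite bracket: [[s1, s3], s2]
The bracket unfolds into 4 signed words via [a, b] = ab - ba (2^2 = 4).
Coefficients come from the s1-initial words:
  the word s1s3s2 carries sign +1 and contributes +[[s1, s3], s2]


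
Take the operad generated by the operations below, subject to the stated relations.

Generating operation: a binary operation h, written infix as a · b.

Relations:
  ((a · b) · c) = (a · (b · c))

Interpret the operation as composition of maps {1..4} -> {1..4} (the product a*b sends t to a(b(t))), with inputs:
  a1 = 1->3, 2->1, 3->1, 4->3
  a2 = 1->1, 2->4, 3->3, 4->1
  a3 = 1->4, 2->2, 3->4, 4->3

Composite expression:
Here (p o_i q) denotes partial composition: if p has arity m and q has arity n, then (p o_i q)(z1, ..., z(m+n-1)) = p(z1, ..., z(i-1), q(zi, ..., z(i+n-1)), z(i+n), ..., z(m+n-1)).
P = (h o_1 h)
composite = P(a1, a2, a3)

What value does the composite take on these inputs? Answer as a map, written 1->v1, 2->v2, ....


1->3, 2->3, 3->3, 4->1

(a1 · a2) = 1->3, 2->3, 3->1, 4->3
((a1 · a2) · a3) = 1->3, 2->3, 3->3, 4->1


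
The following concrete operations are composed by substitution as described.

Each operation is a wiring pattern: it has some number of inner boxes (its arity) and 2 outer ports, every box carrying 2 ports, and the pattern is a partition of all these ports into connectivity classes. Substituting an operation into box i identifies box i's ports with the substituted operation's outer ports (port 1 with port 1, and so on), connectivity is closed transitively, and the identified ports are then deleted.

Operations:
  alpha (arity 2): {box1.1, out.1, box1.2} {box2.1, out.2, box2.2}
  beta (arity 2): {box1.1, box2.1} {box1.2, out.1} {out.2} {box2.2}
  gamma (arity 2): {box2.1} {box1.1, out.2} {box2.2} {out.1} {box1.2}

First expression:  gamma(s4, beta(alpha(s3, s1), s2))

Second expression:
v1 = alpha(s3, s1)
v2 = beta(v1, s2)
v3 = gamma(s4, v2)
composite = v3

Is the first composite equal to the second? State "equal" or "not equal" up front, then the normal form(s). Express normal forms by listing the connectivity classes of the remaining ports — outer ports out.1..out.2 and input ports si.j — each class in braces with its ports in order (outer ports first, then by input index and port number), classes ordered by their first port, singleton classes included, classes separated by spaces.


equal: each reduces to {out.1} {out.2, s4.1} {s1.1, s1.2} {s2.1, s3.1, s3.2} {s2.2} {s4.2}

The first composite normalizes to {out.1} {out.2, s4.1} {s1.1, s1.2} {s2.1, s3.1, s3.2} {s2.2} {s4.2}
The second composite normalizes to {out.1} {out.2, s4.1} {s1.1, s1.2} {s2.1, s3.1, s3.2} {s2.2} {s4.2}
The forms coincide; equal.


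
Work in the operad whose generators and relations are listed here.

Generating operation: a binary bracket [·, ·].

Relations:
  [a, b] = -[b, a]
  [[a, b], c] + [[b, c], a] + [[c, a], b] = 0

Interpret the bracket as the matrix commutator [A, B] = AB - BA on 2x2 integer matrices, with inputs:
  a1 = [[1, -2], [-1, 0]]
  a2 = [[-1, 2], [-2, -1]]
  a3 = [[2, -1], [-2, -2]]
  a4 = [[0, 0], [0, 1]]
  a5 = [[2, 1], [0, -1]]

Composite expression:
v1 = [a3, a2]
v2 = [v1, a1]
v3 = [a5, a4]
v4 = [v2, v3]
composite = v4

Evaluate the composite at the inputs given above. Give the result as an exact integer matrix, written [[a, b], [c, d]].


[[-20, 16], [0, 20]]

[a3, a2] = [[6, 8], [8, -6]]
[[a3, a2], a1] = [[8, -32], [20, -8]]
[a5, a4] = [[0, 1], [0, 0]]
[[[a3, a2], a1], [a5, a4]] = [[-20, 16], [0, 20]]


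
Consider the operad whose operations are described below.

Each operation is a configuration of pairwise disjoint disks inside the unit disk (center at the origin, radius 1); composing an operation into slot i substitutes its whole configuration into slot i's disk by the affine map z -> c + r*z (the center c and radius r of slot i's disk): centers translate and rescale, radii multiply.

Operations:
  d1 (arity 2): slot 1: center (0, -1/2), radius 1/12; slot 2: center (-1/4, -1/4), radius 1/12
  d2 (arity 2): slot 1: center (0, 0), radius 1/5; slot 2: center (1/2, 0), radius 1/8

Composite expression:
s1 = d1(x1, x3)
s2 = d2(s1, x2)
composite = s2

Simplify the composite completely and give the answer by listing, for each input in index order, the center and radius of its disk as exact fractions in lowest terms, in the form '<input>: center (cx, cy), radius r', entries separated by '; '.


x1: center (0, -1/10), radius 1/60; x2: center (1/2, 0), radius 1/8; x3: center (-1/20, -1/20), radius 1/60


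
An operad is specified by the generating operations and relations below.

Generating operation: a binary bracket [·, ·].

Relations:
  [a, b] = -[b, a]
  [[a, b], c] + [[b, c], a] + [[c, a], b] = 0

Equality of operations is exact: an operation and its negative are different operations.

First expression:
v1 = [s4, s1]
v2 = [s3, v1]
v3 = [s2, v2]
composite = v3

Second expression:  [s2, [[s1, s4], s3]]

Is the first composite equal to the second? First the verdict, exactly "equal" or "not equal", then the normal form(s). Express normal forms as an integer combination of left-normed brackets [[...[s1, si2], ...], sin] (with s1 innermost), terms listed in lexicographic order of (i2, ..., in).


equal: each reduces to -[[[s1, s4], s3], s2]

The first composite normalizes to -[[[s1, s4], s3], s2]
The second composite normalizes to -[[[s1, s4], s3], s2]
The forms coincide; equal.


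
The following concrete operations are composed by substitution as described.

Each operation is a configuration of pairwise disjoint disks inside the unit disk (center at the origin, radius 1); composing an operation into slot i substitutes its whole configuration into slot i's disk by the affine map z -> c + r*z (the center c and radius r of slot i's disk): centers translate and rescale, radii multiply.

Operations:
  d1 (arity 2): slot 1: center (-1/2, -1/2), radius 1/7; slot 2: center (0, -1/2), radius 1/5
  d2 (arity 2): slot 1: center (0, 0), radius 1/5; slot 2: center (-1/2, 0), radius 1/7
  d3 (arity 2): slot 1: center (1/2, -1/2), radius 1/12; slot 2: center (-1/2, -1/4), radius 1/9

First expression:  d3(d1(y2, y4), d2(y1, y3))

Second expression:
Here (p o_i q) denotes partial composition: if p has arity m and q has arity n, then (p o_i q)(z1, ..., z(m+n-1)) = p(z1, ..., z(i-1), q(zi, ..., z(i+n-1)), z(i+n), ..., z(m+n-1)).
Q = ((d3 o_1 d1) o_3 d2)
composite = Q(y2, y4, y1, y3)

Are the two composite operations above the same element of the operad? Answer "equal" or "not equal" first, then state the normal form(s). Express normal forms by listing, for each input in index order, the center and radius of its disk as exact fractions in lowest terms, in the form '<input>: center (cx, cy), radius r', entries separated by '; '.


Normal form of the first expression: y1: center (-1/2, -1/4), radius 1/45; y2: center (11/24, -13/24), radius 1/84; y3: center (-5/9, -1/4), radius 1/63; y4: center (1/2, -13/24), radius 1/60
Normal form of the second expression: y1: center (-1/2, -1/4), radius 1/45; y2: center (11/24, -13/24), radius 1/84; y3: center (-5/9, -1/4), radius 1/63; y4: center (1/2, -13/24), radius 1/60
One common form — equal.

equal; both compose to y1: center (-1/2, -1/4), radius 1/45; y2: center (11/24, -13/24), radius 1/84; y3: center (-5/9, -1/4), radius 1/63; y4: center (1/2, -13/24), radius 1/60


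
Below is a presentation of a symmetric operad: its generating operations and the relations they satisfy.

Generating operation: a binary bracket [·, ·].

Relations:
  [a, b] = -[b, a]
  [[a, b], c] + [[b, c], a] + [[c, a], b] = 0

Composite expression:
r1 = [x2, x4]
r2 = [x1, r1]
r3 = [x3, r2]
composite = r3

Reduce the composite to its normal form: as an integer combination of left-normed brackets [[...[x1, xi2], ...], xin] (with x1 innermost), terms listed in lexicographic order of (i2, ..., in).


Skip Jacobi rewriting: expand, keep x1-initial words, read off terms.
Composite bracket: [x3, [x1, [x2, x4]]]
Applying ab - ba throughout gives 8 signed words (2^3 = 8).
The x1-initial words carry the normal form:
  sign of x1x2x4x3 is -1, so it contributes -[[[x1, x2], x4], x3]
  sign of x1x4x2x3 is +1, so it contributes +[[[x1, x4], x2], x3]

-[[[x1, x2], x4], x3] + [[[x1, x4], x2], x3]


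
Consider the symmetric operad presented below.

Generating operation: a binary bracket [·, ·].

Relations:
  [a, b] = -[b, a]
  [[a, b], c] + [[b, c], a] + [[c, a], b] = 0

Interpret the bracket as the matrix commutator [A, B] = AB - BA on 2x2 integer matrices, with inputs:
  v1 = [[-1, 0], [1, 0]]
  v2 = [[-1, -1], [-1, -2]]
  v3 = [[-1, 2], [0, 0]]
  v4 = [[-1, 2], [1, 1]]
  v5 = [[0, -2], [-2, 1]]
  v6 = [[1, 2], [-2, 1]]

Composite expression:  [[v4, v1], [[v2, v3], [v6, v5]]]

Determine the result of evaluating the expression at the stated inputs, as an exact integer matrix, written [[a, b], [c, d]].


[[-72, 96], [96, 72]]

[v4, v1] = [[2, 2], [1, -2]]
[v2, v3] = [[2, 1], [1, -2]]
[v6, v5] = [[-8, 2], [2, 8]]
[[v2, v3], [v6, v5]] = [[0, 24], [-24, 0]]
[[v4, v1], [[v2, v3], [v6, v5]]] = [[-72, 96], [96, 72]]


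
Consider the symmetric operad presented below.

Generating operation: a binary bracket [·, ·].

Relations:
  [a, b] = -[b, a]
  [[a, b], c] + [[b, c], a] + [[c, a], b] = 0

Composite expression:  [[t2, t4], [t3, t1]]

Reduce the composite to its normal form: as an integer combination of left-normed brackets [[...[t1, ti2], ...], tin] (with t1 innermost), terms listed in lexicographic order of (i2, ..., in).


[[[t1, t3], t2], t4] - [[[t1, t3], t4], t2]

A multilinear Lie element is pinned by t1-initial words (t1 innermost).
Composite bracket: [[t2, t4], [t3, t1]]
Under [a, b] = ab - ba we get 8 signed associative words (2^3 = 8).
Words beginning with t1 determine it all:
  sign of t1t3t2t4 is +1, so it contributes +[[[t1, t3], t2], t4]
  sign of t1t3t4t2 is -1, so it contributes -[[[t1, t3], t4], t2]


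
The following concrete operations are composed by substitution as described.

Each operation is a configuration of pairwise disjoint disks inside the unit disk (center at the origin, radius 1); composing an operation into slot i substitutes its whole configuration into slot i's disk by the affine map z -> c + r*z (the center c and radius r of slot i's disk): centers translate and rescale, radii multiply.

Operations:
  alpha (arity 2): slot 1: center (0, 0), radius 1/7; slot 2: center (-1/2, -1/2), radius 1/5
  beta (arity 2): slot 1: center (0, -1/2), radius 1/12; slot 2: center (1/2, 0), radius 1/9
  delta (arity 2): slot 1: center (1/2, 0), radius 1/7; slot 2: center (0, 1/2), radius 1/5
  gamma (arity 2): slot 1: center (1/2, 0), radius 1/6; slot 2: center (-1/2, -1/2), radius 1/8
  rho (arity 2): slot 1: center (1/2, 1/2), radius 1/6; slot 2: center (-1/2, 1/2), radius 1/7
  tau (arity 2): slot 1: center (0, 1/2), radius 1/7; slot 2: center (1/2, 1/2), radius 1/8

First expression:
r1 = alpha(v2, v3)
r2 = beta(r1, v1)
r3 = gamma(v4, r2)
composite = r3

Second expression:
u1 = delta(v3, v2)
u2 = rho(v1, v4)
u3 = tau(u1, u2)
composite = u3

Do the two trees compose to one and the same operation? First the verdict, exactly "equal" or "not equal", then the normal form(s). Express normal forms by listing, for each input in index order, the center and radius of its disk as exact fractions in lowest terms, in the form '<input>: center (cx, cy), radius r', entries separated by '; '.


Reducing the first expression gives v1: center (-7/16, -1/2), radius 1/72; v2: center (-1/2, -9/16), radius 1/672; v3: center (-97/192, -109/192), radius 1/480; v4: center (1/2, 0), radius 1/6
Reducing the second expression gives v1: center (9/16, 9/16), radius 1/48; v2: center (0, 4/7), radius 1/35; v3: center (1/14, 1/2), radius 1/49; v4: center (7/16, 9/16), radius 1/56
Distinct normal forms: not equal.

not equal — first v1: center (-7/16, -1/2), radius 1/72; v2: center (-1/2, -9/16), radius 1/672; v3: center (-97/192, -109/192), radius 1/480; v4: center (1/2, 0), radius 1/6, second v1: center (9/16, 9/16), radius 1/48; v2: center (0, 4/7), radius 1/35; v3: center (1/14, 1/2), radius 1/49; v4: center (7/16, 9/16), radius 1/56


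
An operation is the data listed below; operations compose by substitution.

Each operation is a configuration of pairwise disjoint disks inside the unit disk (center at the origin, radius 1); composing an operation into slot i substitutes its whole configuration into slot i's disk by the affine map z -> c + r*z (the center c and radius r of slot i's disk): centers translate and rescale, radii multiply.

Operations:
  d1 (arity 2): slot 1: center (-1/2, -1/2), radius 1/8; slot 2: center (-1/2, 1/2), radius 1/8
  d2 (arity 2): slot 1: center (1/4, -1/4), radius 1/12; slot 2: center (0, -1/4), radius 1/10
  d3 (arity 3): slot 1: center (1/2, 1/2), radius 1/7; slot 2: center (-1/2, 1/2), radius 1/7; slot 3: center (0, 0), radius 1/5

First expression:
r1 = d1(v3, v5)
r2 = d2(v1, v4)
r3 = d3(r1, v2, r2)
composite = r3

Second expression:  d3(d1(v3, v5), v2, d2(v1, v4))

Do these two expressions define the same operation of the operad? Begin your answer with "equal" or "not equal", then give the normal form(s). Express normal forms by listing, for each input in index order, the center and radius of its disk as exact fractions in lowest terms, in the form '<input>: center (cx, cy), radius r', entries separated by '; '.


Reducing the first expression gives v1: center (1/20, -1/20), radius 1/60; v2: center (-1/2, 1/2), radius 1/7; v3: center (3/7, 3/7), radius 1/56; v4: center (0, -1/20), radius 1/50; v5: center (3/7, 4/7), radius 1/56
Reducing the second expression gives v1: center (1/20, -1/20), radius 1/60; v2: center (-1/2, 1/2), radius 1/7; v3: center (3/7, 3/7), radius 1/56; v4: center (0, -1/20), radius 1/50; v5: center (3/7, 4/7), radius 1/56
The forms coincide; equal.

equal: each reduces to v1: center (1/20, -1/20), radius 1/60; v2: center (-1/2, 1/2), radius 1/7; v3: center (3/7, 3/7), radius 1/56; v4: center (0, -1/20), radius 1/50; v5: center (3/7, 4/7), radius 1/56


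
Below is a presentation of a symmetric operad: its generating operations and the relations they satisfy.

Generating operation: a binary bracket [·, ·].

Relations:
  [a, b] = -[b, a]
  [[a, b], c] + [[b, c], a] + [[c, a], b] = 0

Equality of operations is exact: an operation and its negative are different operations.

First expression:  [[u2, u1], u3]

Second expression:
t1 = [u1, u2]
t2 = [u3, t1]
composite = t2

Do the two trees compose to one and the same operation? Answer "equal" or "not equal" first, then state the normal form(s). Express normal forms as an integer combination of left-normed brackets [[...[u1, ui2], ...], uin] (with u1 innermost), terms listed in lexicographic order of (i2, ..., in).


equal; the common form is -[[u1, u2], u3]

The first composite normalizes to -[[u1, u2], u3]
The second composite normalizes to -[[u1, u2], u3]
Same normal form: equal.


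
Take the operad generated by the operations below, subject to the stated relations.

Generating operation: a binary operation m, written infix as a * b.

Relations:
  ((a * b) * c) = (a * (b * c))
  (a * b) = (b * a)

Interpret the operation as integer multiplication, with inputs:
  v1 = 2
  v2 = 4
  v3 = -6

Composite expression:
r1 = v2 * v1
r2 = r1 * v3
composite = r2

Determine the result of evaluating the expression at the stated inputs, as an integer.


-48

(v2 * v1) = 8
((v2 * v1) * v3) = -48


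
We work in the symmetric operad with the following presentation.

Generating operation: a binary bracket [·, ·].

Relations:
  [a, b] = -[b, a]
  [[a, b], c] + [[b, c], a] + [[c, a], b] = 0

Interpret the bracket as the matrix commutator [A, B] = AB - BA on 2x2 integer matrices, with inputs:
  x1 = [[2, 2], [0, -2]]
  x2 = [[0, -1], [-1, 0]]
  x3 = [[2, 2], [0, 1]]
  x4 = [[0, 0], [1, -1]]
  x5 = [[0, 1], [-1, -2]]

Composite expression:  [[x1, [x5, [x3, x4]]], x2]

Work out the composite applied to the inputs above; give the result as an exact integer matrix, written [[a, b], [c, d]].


[x3, x4] = [[2, -2], [-1, -2]]
[x5, [x3, x4]] = [[-3, -8], [-2, 3]]
[x1, [x5, [x3, x4]]] = [[-4, -20], [8, 4]]
[[x1, [x5, [x3, x4]]], x2] = [[28, 8], [-8, -28]]

[[28, 8], [-8, -28]]


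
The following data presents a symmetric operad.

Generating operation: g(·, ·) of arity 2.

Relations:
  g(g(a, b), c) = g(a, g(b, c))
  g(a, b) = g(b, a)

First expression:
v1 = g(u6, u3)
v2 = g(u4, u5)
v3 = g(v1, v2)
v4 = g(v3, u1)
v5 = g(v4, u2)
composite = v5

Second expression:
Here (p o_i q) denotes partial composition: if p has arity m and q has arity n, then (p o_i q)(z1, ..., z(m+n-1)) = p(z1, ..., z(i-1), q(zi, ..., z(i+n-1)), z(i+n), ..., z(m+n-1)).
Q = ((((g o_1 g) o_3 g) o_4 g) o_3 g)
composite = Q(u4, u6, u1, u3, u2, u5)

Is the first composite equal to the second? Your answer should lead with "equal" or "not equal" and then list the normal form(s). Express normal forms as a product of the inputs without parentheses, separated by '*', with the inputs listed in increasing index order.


equal — both sides give u1 * u2 * u3 * u4 * u5 * u6

In normal form, the first expression is u1 * u2 * u3 * u4 * u5 * u6
In normal form, the second expression is u1 * u2 * u3 * u4 * u5 * u6
One common form — equal.


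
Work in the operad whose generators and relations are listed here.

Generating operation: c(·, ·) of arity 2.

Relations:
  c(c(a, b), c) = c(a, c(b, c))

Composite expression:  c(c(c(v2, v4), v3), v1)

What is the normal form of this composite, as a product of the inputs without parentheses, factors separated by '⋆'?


Associativity of c dissolves the nesting; only the v-input order survives.
c(v2, v4) flattens to v2 ⋆ v4
c(c(v2, v4), v3) flattens to v2 ⋆ v4 ⋆ v3
c(c(c(v2, v4), v3), v1) flattens to v2 ⋆ v4 ⋆ v3 ⋆ v1

v2 ⋆ v4 ⋆ v3 ⋆ v1


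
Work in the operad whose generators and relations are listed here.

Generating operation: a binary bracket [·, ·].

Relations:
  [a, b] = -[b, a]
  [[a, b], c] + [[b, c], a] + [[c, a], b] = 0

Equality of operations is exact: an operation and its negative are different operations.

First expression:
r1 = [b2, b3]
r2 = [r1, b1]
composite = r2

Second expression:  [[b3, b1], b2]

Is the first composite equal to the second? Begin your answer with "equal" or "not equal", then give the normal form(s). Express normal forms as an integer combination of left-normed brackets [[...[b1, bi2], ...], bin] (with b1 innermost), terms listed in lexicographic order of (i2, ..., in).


The first expression reduces to -[[b1, b2], b3] + [[b1, b3], b2]
The second expression reduces to -[[b1, b3], b2]
No match — not equal.

not equal — first -[[b1, b2], b3] + [[b1, b3], b2], second -[[b1, b3], b2]


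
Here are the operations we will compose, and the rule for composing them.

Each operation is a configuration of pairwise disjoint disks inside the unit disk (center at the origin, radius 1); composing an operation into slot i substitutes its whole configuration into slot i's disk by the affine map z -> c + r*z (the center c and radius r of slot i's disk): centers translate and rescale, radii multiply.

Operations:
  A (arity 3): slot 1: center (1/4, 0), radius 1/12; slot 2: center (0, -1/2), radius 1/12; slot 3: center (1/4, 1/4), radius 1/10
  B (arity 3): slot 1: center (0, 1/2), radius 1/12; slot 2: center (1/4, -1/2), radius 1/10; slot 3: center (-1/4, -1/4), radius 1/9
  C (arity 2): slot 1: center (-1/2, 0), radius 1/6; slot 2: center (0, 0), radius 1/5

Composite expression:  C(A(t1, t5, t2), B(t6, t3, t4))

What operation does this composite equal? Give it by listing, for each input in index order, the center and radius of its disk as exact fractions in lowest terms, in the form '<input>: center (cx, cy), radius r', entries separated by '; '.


t1: center (-11/24, 0), radius 1/72; t2: center (-11/24, 1/24), radius 1/60; t3: center (1/20, -1/10), radius 1/50; t4: center (-1/20, -1/20), radius 1/45; t5: center (-1/2, -1/12), radius 1/72; t6: center (0, 1/10), radius 1/60

Each t-disk chains the slot maps above it in C; radii multiply.
t1 passes through 2 substitutions, ending at center (-11/24, 0), radius 1/72
t5 passes through 2 substitutions, ending at center (-1/2, -1/12), radius 1/72
t2 passes through 2 substitutions, ending at center (-11/24, 1/24), radius 1/60
t6 passes through 2 substitutions, ending at center (0, 1/10), radius 1/60
t3 passes through 2 substitutions, ending at center (1/20, -1/10), radius 1/50
t4 passes through 2 substitutions, ending at center (-1/20, -1/20), radius 1/45


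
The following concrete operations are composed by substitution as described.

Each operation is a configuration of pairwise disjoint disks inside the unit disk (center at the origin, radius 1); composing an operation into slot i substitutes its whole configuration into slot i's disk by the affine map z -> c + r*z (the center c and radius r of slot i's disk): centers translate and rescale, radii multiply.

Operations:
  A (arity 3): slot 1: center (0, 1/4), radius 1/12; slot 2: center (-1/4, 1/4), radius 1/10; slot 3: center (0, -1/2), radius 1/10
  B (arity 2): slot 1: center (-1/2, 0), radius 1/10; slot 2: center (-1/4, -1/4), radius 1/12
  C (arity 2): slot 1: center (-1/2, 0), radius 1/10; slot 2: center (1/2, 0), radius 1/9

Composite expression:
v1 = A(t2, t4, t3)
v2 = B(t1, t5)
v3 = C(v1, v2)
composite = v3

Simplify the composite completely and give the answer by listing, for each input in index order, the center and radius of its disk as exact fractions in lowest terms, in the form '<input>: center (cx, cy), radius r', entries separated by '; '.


Below C, radii multiply path by path; the t-disk centers shift.
input t2: applying the 2 nested substitutions gives center (-1/2, 1/40), radius 1/120
input t4: applying the 2 nested substitutions gives center (-21/40, 1/40), radius 1/100
input t3: applying the 2 nested substitutions gives center (-1/2, -1/20), radius 1/100
input t1: applying the 2 nested substitutions gives center (4/9, 0), radius 1/90
input t5: applying the 2 nested substitutions gives center (17/36, -1/36), radius 1/108

t1: center (4/9, 0), radius 1/90; t2: center (-1/2, 1/40), radius 1/120; t3: center (-1/2, -1/20), radius 1/100; t4: center (-21/40, 1/40), radius 1/100; t5: center (17/36, -1/36), radius 1/108
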